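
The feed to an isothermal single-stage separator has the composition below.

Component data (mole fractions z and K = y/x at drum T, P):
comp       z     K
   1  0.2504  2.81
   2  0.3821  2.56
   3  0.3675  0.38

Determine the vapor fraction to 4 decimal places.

Material balance + equilibrium reduce to Σ zᵢ(Kᵢ−1)/(1+ψ(Kᵢ−1)) = 0.
g(0) = ΣzᵢKᵢ − 1 = 0.8215 and g(1) = 1 − Σzᵢ/Kᵢ = -0.2055, so a root lies in (0, 1).
Iterate (Newton) starting at ψ = 0.37:
  ψ = 0.3700: g = 0.35369, g' = -0.9060 → ψ = 0.7604
  ψ = 0.7604: g = 0.03228, g' = -0.8455 → ψ = 0.7986
  ψ = 0.7986: g = -0.00055, g' = -0.8758 → ψ = 0.7980
Converged at ψ = 0.7980.

ψ = 0.7980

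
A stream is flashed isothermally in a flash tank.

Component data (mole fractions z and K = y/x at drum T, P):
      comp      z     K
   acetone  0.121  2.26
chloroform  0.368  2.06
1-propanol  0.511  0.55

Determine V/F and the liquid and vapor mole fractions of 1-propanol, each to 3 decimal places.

V/F = 0.625, x_1-propanol = 0.711, y_1-propanol = 0.391

Rachford–Rice: g(V/F) = Σ zᵢ(Kᵢ−1)/(1+V/F(Kᵢ−1)) = 0.
g(0) = ΣzᵢKᵢ − 1 = 0.313 and g(1) = 1 − Σzᵢ/Kᵢ = -0.161, so a root lies in (0, 1).
Newton iteration, V/F⁰ = 0.35:
  V/F = 0.350: g = 0.1174, g' = -0.458 → V/F = 0.606
  V/F = 0.606: g = 0.0077, g' = -0.411 → V/F = 0.625
Converged at V/F = 0.625.
Compositions from xᵢ = zᵢ/(1+V/F(Kᵢ−1)), yᵢ = Kᵢxᵢ:
  acetone: x = 0.068, y = 0.153
  chloroform: x = 0.221, y = 0.456
  1-propanol: x = 0.711, y = 0.391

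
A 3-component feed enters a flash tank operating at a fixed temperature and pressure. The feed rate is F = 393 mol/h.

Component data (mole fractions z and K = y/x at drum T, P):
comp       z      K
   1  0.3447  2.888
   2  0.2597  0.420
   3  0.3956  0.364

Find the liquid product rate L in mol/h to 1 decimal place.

Let ψ = V/F and solve Σ zᵢ(Kᵢ−1)/(1+ψ(Kᵢ−1)) = 0.
Feasibility: ΣzᵢKᵢ = 1.2486, Σzᵢ/Kᵢ = 1.8245 — both > 1, two phases present.
Newton iteration, ψ⁰ = 0.37:
  ψ = 0.3700: g = -0.13767, g' = -0.8412 → ψ = 0.2063
  ψ = 0.2063: g = 0.00763, g' = -0.9611 → ψ = 0.2143
Converged at ψ = 0.2143.
Then V = ψ·F = 0.2143·393 = 84.2 mol/h and L = F − V = 308.8 mol/h.

L = 308.8 mol/h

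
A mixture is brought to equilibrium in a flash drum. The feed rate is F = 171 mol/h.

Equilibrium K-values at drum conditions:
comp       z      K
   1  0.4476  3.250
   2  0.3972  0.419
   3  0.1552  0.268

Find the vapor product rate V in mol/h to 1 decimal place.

V = 80.2 mol/h

Material balance + equilibrium reduce to Σ zᵢ(Kᵢ−1)/(1+V/F(Kᵢ−1)) = 0.
g(0) = ΣzᵢKᵢ − 1 = 0.6627 and g(1) = 1 − Σzᵢ/Kᵢ = -0.6648, so a root lies in (0, 1).
Iterate (Newton) starting at V/F = 0.5:
  V/F = 0.5000: g = -0.03052, g' = -0.9750 → V/F = 0.4687
  V/F = 0.4687: g = 0.00010, g' = -0.9827 → V/F = 0.4688
Converged at V/F = 0.4688.
Then V = V/F·F = 0.4688·171 = 80.2 mol/h and L = F − V = 90.8 mol/h.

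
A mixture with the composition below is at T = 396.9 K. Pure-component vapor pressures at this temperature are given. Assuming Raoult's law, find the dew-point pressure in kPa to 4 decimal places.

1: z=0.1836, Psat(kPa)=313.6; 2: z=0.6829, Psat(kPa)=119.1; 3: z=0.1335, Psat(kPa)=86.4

At the dew point ψ → 1, so Σzᵢ/Kᵢ = 1 with Kᵢ = Pᵢˢᵃᵗ/P ⇒ 1/P = Σzᵢ/Pᵢˢᵃᵗ.
1/P = 0.1836/313.6 + 0.6829/119.1 + 0.1335/86.4 = 0.0078644 ⇒ P = 127.1547 kPa

Pdew = 127.1547 kPa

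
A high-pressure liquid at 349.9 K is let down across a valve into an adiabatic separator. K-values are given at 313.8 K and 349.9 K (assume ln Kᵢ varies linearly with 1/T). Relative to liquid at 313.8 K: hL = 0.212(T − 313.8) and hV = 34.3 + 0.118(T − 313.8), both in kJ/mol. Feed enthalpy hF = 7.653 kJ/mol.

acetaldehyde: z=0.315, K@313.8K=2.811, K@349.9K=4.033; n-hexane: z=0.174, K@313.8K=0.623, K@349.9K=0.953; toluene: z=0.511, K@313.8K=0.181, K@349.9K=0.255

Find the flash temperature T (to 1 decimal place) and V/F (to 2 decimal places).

Adiabatic flash: solve Rachford–Rice at each trial T, then check hF = ψ·hV(T) + (1−ψ)·hL(T).
  T = 313.8 K: K = (2.811, 0.623, 0.181), RR gives ψ = 0.066, H_out = 2.260 kJ/mol
  T = 349.9 K: K = (4.033, 0.953, 0.255), RR gives ψ = 0.301, H_out = 16.966 kJ/mol
  T = 331.9 K: K = (3.402, 0.780, 0.217), RR gives ψ = 0.197, H_out = 10.270 kJ/mol
  T = 322.9 K: K = (3.102, 0.700, 0.199), RR gives ψ = 0.137, H_out = 6.504 kJ/mol
  T = 327.4 K: K = (3.251, 0.739, 0.208), RR gives ψ = 0.168, H_out = 8.432 kJ/mol
  T = 325.1 K: K = (3.175, 0.719, 0.203), RR gives ψ = 0.152, H_out = 7.459 kJ/mol
Linear interpolation between T = 325.1 (H_out = 7.459) and T = 327.4 (H_out = 8.432) on hF = 7.653 gives T ≈ 325.6 K, at which ψ = 0.16.

T = 325.6 K, V/F = 0.16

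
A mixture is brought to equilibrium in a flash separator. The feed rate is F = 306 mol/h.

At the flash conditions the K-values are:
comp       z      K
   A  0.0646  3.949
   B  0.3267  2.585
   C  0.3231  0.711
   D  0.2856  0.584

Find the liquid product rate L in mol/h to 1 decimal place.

Rachford–Rice: g(β) = Σ zᵢ(Kᵢ−1)/(1+β(Kᵢ−1)) = 0.
g(0) = ΣzᵢKᵢ − 1 = 0.4961 and g(1) = 1 − Σzᵢ/Kᵢ = -0.0862, so a root lies in (0, 1).
Newton iteration, β⁰ = 0.5:
  β = 0.5000: g = 0.10671, g' = -0.4629 → β = 0.7305
  β = 0.7305: g = 0.01131, g' = -0.3781 → β = 0.7605
  β = 0.7605: g = 0.00009, g' = -0.3723 → β = 0.7607
Converged at β = 0.7607.
Then V = β·F = 0.7607·306 = 232.8 mol/h and L = F − V = 73.2 mol/h.

L = 73.2 mol/h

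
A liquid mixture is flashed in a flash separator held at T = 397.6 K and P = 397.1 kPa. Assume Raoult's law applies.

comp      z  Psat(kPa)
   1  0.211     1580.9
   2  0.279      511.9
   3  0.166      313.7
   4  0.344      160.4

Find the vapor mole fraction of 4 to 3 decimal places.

Raoult's law: Kᵢ = Pᵢˢᵃᵗ/P = Pᵢˢᵃᵗ/397.1.
  K_1 = 1580.9/397.1 = 3.98111, K_2 = 511.9/397.1 = 1.28910, K_3 = 313.7/397.1 = 0.78998, K_4 = 160.4/397.1 = 0.40393
Let ψ = V/F and solve Σ zᵢ(Kᵢ−1)/(1+ψ(Kᵢ−1)) = 0.
Check two-phase: ΣzᵢKᵢ = 1.470 > 1 and Σzᵢ/Kᵢ = 1.331 > 1, so g(0) = 0.470 > 0 and g(1) = -0.331 < 0.
Newton–Raphson from ψ = 0.44:
  ψ = 0.440: g = 0.0273, g' = -0.603 → ψ = 0.485
  ψ = 0.485: g = 0.0005, g' = -0.582 → ψ = 0.486
Converged at ψ = 0.486.
Compositions from xᵢ = zᵢ/(1+ψ(Kᵢ−1)), yᵢ = Kᵢxᵢ:
  1: x = 0.086, y = 0.343
  2: x = 0.245, y = 0.315
  3: x = 0.185, y = 0.146
  4: x = 0.484, y = 0.196

y_4 = 0.196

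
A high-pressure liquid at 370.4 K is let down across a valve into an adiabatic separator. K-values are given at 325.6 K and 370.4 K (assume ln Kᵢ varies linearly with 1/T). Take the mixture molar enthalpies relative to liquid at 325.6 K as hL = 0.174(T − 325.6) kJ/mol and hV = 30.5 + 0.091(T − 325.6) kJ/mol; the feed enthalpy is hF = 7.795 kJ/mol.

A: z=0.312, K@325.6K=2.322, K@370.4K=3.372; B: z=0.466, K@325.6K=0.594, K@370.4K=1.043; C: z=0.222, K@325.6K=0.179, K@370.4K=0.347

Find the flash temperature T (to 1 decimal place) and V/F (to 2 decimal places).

T = 335.6 K, V/F = 0.20

Adiabatic flash: solve Rachford–Rice at each trial T, then check hF = ψ·hV(T) + (1−ψ)·hL(T).
  T = 325.6 K: K = (2.322, 0.594, 0.179), RR gives ψ = 0.055, H_out = 1.682 kJ/mol
  T = 370.4 K: K = (3.372, 1.043, 0.347), RR gives ψ = 0.753, H_out = 27.954 kJ/mol
  T = 348.0 K: K = (2.832, 0.802, 0.255), RR gives ψ = 0.390, H_out = 15.059 kJ/mol
  T = 336.8 K: K = (2.573, 0.693, 0.215), RR gives ψ = 0.221, H_out = 8.483 kJ/mol
  T = 331.2 K: K = (2.446, 0.643, 0.196), RR gives ψ = 0.138, H_out = 5.134 kJ/mol
  T = 334.0 K: K = (2.509, 0.668, 0.205), RR gives ψ = 0.180, H_out = 6.817 kJ/mol
  T = 335.4 K: K = (2.541, 0.681, 0.210), RR gives ψ = 0.200, H_out = 7.652 kJ/mol
Linear interpolation between T = 335.4 (H_out = 7.652) and T = 336.8 (H_out = 8.483) on hF = 7.795 gives T ≈ 335.6 K, at which ψ = 0.20.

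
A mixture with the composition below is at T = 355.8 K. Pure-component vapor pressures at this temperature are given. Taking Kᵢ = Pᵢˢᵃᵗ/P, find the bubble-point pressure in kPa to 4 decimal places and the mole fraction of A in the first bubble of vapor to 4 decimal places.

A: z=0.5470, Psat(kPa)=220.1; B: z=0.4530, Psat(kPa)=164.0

At the bubble point ψ → 0, so ΣzᵢKᵢ = 1 with Kᵢ = Pᵢˢᵃᵗ/P ⇒ P = ΣzᵢPᵢˢᵃᵗ.
P = 0.5470·220.1 + 0.4530·164.0 = 194.6867 kPa
yᵢ = zᵢPᵢˢᵃᵗ/P ⇒ y_A = 0.5470·220.1/194.6867 = 0.6184

Pbub = 194.6867 kPa, y_A = 0.6184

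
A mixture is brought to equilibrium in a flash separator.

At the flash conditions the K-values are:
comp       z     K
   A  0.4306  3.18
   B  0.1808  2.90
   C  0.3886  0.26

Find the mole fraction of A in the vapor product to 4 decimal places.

y_A = 0.5714

Newton iteration, β⁰ = 0.5:
  β = 0.5000: g = 0.16886, g' = -1.1763 → β = 0.6436
  β = 0.6436: g = -0.00383, g' = -1.2622 → β = 0.6405
Converged at β = 0.6405.
Compositions from xᵢ = zᵢ/(1+β(Kᵢ−1)), yᵢ = Kᵢxᵢ:
  A: x = 0.1797, y = 0.5714
  B: x = 0.0816, y = 0.2365
  C: x = 0.7388, y = 0.1921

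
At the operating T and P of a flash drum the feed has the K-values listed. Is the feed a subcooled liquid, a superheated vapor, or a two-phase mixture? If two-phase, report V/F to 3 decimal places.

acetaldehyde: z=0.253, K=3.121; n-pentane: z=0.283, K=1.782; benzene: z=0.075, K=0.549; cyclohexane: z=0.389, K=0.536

ΣzᵢKᵢ = 1.544; Σzᵢ/Kᵢ = 1.102.
Both exceed 1, so a two-phase solution exists.
Material balance + equilibrium reduce to Σ zᵢ(Kᵢ−1)/(1+ψ(Kᵢ−1)) = 0.
Newton–Raphson from ψ = 0.5:
  ψ = 0.500: g = 0.1408, g' = -0.525 → ψ = 0.768
  ψ = 0.768: g = 0.0101, g' = -0.470 → ψ = 0.790
Converged at ψ = 0.790.

two-phase, V/F = 0.790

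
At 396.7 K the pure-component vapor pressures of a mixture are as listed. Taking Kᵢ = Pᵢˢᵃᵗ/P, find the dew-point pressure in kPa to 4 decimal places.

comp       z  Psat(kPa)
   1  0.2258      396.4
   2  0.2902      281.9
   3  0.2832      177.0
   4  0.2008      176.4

At the dew point ψ → 1, so Σzᵢ/Kᵢ = 1 with Kᵢ = Pᵢˢᵃᵗ/P ⇒ 1/P = Σzᵢ/Pᵢˢᵃᵗ.
1/P = 0.2258/396.4 + 0.2902/281.9 + 0.2832/177.0 + 0.2008/176.4 = 0.0043374 ⇒ P = 230.5533 kPa

Pdew = 230.5533 kPa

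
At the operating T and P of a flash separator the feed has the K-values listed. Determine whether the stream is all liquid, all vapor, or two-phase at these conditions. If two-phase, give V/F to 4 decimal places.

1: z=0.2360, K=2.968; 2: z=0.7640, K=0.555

two-phase, V/F = 0.1421

ΣzᵢKᵢ = 1.1245; Σzᵢ/Kᵢ = 1.4561.
Both exceed 1, so a two-phase solution exists.
Rachford–Rice: g(ψ) = Σ zᵢ(Kᵢ−1)/(1+ψ(Kᵢ−1)) = 0.
Newton iteration, ψ⁰ = 0.36:
  ψ = 0.3600: g = -0.13299, g' = -0.5277 → ψ = 0.1080
  ψ = 0.1080: g = 0.02591, g' = -0.7887 → ψ = 0.1408
  ψ = 0.1408: g = 0.00095, g' = -0.7326 → ψ = 0.1421
Converged at ψ = 0.1421.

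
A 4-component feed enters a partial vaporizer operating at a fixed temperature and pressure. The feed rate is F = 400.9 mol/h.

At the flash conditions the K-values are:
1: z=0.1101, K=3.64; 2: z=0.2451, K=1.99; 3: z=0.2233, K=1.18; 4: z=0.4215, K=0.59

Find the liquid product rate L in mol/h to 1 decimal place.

Iterate (Newton) starting at β = 0.5:
  β = 0.5000: g = 0.10709, g' = -0.3682 → β = 0.7908
  β = 0.7908: g = 0.00969, g' = -0.3168 → β = 0.8214
Converged at β = 0.8214.
Then V = β·F = 0.8214·400.9 = 329.3 mol/h and L = F − V = 71.6 mol/h.

L = 71.6 mol/h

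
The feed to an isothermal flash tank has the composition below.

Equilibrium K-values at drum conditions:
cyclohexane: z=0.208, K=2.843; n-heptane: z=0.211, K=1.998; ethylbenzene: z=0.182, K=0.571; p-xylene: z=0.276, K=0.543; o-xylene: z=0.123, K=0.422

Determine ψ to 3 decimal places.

Rachford–Rice: g(ψ) = Σ zᵢ(Kᵢ−1)/(1+ψ(Kᵢ−1)) = 0.
g(0) = ΣzᵢKᵢ − 1 = 0.319 and g(1) = 1 − Σzᵢ/Kᵢ = -0.297, so a root lies in (0, 1).
Newton iteration, ψ⁰ = 0.39:
  ψ = 0.390: g = 0.0356, g' = -0.550 → ψ = 0.455
  ψ = 0.455: g = 0.0008, g' = -0.528 → ψ = 0.456
Converged at ψ = 0.456.

ψ = 0.456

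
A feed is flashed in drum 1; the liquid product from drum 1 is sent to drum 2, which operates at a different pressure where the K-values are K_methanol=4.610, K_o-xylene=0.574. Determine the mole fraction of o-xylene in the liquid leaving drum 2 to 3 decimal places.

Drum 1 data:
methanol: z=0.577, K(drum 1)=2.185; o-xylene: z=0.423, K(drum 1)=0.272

Drum 1:
Iterate (Newton) starting at ψ₁ = 0.37:
  ψ₁ = 0.370: g = 0.0539, g' = -0.812 → ψ₁ = 0.436
Converged at ψ₁ = 0.436.
Drum-1 compositions:
  methanol: x = 0.381, y = 0.832
  o-xylene: x = 0.619, y = 0.168
Drum-2 feed = drum-1 liquid: z₂ = (0.3806, 0.6194).
Drum 2:
Material balance + equilibrium reduce to Σ zᵢ(Kᵢ−1)/(1+ψ₂(Kᵢ−1)) = 0.
Feasibility: ΣzᵢKᵢ = 2.110, Σzᵢ/Kᵢ = 1.162 — both > 1, two phases present.
Binary case is linear: z₁(K₁−1)(1+ψ₂(K₂−1)) + z₂(K₂−1)(1+ψ₂(K₁−1)) = 0
⇒ ψ₂ = [z₁(K₁−1)+z₂(K₂−1)] / [−(K₁−1)(K₂−1)] = 1.1099/1.5379 = 0.722
  methanol: x = 0.106, y = 0.487
  o-xylene: x = 0.894, y = 0.513

x_o-xylene (drum 2) = 0.894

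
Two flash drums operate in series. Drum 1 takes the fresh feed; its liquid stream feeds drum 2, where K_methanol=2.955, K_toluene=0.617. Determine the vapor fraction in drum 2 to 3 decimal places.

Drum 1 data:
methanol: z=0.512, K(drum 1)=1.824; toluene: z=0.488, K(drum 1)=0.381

Drum 1:
Let ψ₁ = V/F and solve Σ zᵢ(Kᵢ−1)/(1+ψ₁(Kᵢ−1)) = 0.
Feasibility: ΣzᵢKᵢ = 1.120, Σzᵢ/Kᵢ = 1.562 — both > 1, two phases present.
Binary case is linear: z₁(K₁−1)(1+ψ₁(K₂−1)) + z₂(K₂−1)(1+ψ₁(K₁−1)) = 0
⇒ ψ₁ = [z₁(K₁−1)+z₂(K₂−1)] / [−(K₁−1)(K₂−1)] = 0.1198/0.5101 = 0.235
Drum-1 compositions:
  methanol: x = 0.429, y = 0.782
  toluene: x = 0.571, y = 0.218
Drum-2 feed = drum-1 liquid: z₂ = (0.4290, 0.5710).
Drum 2:
Let ψ₂ = V/F and solve Σ zᵢ(Kᵢ−1)/(1+ψ₂(Kᵢ−1)) = 0.
Feasibility: ΣzᵢKᵢ = 1.620, Σzᵢ/Kᵢ = 1.071 — both > 1, two phases present.
Binary case is linear: z₁(K₁−1)(1+ψ₂(K₂−1)) + z₂(K₂−1)(1+ψ₂(K₁−1)) = 0
⇒ ψ₂ = [z₁(K₁−1)+z₂(K₂−1)] / [−(K₁−1)(K₂−1)] = 0.6199/0.7488 = 0.828
  methanol: x = 0.164, y = 0.484
  toluene: x = 0.836, y = 0.516

V/F (drum 2) = 0.828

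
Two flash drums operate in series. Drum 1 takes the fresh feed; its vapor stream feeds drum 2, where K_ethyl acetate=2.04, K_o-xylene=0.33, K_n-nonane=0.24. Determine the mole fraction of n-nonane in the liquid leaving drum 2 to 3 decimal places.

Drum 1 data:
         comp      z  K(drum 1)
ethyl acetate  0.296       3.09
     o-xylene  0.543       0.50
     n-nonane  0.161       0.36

Drum 1:
Rachford–Rice: g(ψ₁) = Σ zᵢ(Kᵢ−1)/(1+ψ₁(Kᵢ−1)) = 0.
Check two-phase: ΣzᵢKᵢ = 1.244 > 1 and Σzᵢ/Kᵢ = 1.629 > 1, so g(0) = 0.244 > 0 and g(1) = -0.629 < 0.
Iterate (Newton) starting at ψ₁ = 0.5:
  ψ₁ = 0.500: g = -0.2110, g' = -0.693 → ψ₁ = 0.196
  ψ₁ = 0.196: g = 0.0204, g' = -0.904 → ψ₁ = 0.218
  ψ₁ = 0.218: g = 0.0004, g' = -0.870 → ψ₁ = 0.219
Converged at ψ₁ = 0.219.
Drum-1 compositions:
  ethyl acetate: x = 0.203, y = 0.628
  o-xylene: x = 0.610, y = 0.305
  n-nonane: x = 0.187, y = 0.067
Drum-2 feed = drum-1 vapor: z₂ = (0.6278, 0.3048, 0.0674).
Drum 2:
Let ψ₂ = V/F and solve Σ zᵢ(Kᵢ−1)/(1+ψ₂(Kᵢ−1)) = 0.
g(0) = ΣzᵢKᵢ − 1 = 0.397 and g(1) = 1 − Σzᵢ/Kᵢ = -0.512, so a root lies in (0, 1).
Newton–Raphson from ψ₂ = 0.48:
  ψ₂ = 0.480: g = 0.0538, g' = -0.696 → ψ₂ = 0.557
  ψ₂ = 0.557: g = -0.0015, g' = -0.738 → ψ₂ = 0.555
Converged at ψ₂ = 0.555.
  ethyl acetate: x = 0.398, y = 0.812
  o-xylene: x = 0.485, y = 0.160
  n-nonane: x = 0.117, y = 0.028

x_n-nonane (drum 2) = 0.117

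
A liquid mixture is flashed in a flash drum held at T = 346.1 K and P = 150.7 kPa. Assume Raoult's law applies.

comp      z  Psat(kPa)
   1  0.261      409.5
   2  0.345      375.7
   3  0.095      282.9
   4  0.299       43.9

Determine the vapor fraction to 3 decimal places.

ψ = 0.785

Raoult's law: Kᵢ = Pᵢˢᵃᵗ/P = Pᵢˢᵃᵗ/150.7.
  K_1 = 409.5/150.7 = 2.71732, K_2 = 375.7/150.7 = 2.49303, K_3 = 282.9/150.7 = 1.87724, K_4 = 43.9/150.7 = 0.29131
Newton–Raphson from ψ = 0.51:
  ψ = 0.510: g = 0.2571, g' = -0.870 → ψ = 0.806
  ψ = 0.806: g = -0.0231, g' = -1.135 → ψ = 0.785
Converged at ψ = 0.785.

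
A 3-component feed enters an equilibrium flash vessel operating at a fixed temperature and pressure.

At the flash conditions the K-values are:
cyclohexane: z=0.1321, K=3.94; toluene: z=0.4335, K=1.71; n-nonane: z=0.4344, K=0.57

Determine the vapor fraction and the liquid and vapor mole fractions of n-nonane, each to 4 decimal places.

Newton iteration, ψ⁰ = 0.5:
  ψ = 0.5000: g = 0.14643, g' = -0.4365 → ψ = 0.8355
  ψ = 0.8355: g = 0.01404, g' = -0.3773 → ψ = 0.8727
  ψ = 0.8727: g = -0.00003, g' = -0.3789 → ψ = 0.8726
Converged at ψ = 0.8726.
Compositions from xᵢ = zᵢ/(1+ψ(Kᵢ−1)), yᵢ = Kᵢxᵢ:
  cyclohexane: x = 0.0371, y = 0.1460
  toluene: x = 0.2677, y = 0.4577
  n-nonane: x = 0.6953, y = 0.3963

ψ = 0.8726, x_n-nonane = 0.6953, y_n-nonane = 0.3963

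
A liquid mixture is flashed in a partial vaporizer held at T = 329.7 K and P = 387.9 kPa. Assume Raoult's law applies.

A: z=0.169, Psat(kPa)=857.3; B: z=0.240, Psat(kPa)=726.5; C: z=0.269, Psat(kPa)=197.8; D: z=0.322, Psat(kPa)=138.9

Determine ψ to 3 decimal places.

ψ = 0.127

Raoult's law: Kᵢ = Pᵢˢᵃᵗ/P = Pᵢˢᵃᵗ/387.9.
  K_A = 857.3/387.9 = 2.21011, K_B = 726.5/387.9 = 1.87291, K_C = 197.8/387.9 = 0.50993, K_D = 138.9/387.9 = 0.35808
Let ψ = V/F and solve Σ zᵢ(Kᵢ−1)/(1+ψ(Kᵢ−1)) = 0.
g(0) = ΣzᵢKᵢ − 1 = 0.075 and g(1) = 1 − Σzᵢ/Kᵢ = -0.631, so a root lies in (0, 1).
Iterate (Newton) starting at ψ = 0.7:
  ψ = 0.700: g = -0.3353, g' = -0.730 → ψ = 0.241
  ψ = 0.241: g = -0.0625, g' = -0.542 → ψ = 0.125
  ψ = 0.125: g = 0.0011, g' = -0.565 → ψ = 0.127
Converged at ψ = 0.127.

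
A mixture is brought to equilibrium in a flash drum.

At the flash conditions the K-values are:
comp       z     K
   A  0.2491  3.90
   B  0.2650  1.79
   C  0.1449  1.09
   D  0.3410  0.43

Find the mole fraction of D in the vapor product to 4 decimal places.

y_D = 0.2699

Material balance + equilibrium reduce to Σ zᵢ(Kᵢ−1)/(1+β(Kᵢ−1)) = 0.
g(0) = ΣzᵢKᵢ − 1 = 0.7504 and g(1) = 1 − Σzᵢ/Kᵢ = -0.1379, so a root lies in (0, 1).
Iterate (Newton) starting at β = 0.5:
  β = 0.5000: g = 0.18556, g' = -0.6518 → β = 0.7847
  β = 0.7847: g = 0.01030, g' = -0.6219 → β = 0.8012
Converged at β = 0.8012.
Compositions from xᵢ = zᵢ/(1+β(Kᵢ−1)), yᵢ = Kᵢxᵢ:
  A: x = 0.0750, y = 0.2923
  B: x = 0.1623, y = 0.2905
  C: x = 0.1352, y = 0.1473
  D: x = 0.6276, y = 0.2699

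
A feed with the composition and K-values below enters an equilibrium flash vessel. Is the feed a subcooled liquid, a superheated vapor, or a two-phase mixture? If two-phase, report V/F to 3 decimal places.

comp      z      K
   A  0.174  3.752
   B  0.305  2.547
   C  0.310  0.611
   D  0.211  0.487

ΣzᵢKᵢ = 1.722; Σzᵢ/Kᵢ = 1.107.
Both exceed 1, so a two-phase solution exists.
Rachford–Rice: g(ψ) = Σ zᵢ(Kᵢ−1)/(1+ψ(Kᵢ−1)) = 0.
Iterate (Newton) starting at ψ = 0.5:
  ψ = 0.500: g = 0.1723, g' = -0.638 → ψ = 0.770
  ψ = 0.770: g = 0.0178, g' = -0.535 → ψ = 0.803
Converged at ψ = 0.803.

two-phase, V/F = 0.803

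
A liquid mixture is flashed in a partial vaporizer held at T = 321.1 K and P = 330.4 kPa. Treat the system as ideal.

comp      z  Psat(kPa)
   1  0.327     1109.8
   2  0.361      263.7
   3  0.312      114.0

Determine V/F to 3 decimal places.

V/F = 0.456

Raoult's law: Kᵢ = Pᵢˢᵃᵗ/P = Pᵢˢᵃᵗ/330.4.
  K_1 = 1109.8/330.4 = 3.35896, K_2 = 263.7/330.4 = 0.79812, K_3 = 114.0/330.4 = 0.34504
Iterate (Newton) starting at V/F = 0.43:
  V/F = 0.430: g = 0.0187, g' = -0.725 → V/F = 0.456
Converged at V/F = 0.456.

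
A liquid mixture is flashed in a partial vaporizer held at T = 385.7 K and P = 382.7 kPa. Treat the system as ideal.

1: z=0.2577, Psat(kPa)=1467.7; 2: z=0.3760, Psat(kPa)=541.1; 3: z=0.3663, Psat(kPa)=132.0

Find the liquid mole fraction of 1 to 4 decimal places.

Raoult's law: Kᵢ = Pᵢˢᵃᵗ/P = Pᵢˢᵃᵗ/382.7.
  K_1 = 1467.7/382.7 = 3.835119, K_2 = 541.1/382.7 = 1.413901, K_3 = 132.0/382.7 = 0.344918
Rachford–Rice: g(β) = Σ zᵢ(Kᵢ−1)/(1+β(Kᵢ−1)) = 0.
Feasibility: ΣzᵢKᵢ = 1.6463, Σzᵢ/Kᵢ = 1.3951 — both > 1, two phases present.
Newton–Raphson from β = 0.5:
  β = 0.5000: g = 0.07432, g' = -0.7462 → β = 0.5996
  β = 0.5996: g = 0.00012, g' = -0.7518 → β = 0.5997
Converged at β = 0.5997.
Compositions from xᵢ = zᵢ/(1+β(Kᵢ−1)), yᵢ = Kᵢxᵢ:
  1: x = 0.0954, y = 0.3660
  2: x = 0.3012, y = 0.4259
  3: x = 0.6033, y = 0.2081

x_1 = 0.0954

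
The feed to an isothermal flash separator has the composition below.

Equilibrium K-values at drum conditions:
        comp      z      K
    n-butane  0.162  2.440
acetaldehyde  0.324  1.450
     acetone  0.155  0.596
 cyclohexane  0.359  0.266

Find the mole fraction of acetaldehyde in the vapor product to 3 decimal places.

y_acetaldehyde = 0.452

Let ψ = V/F and solve Σ zᵢ(Kᵢ−1)/(1+ψ(Kᵢ−1)) = 0.
Feasibility: ΣzᵢKᵢ = 1.053, Σzᵢ/Kᵢ = 1.900 — both > 1, two phases present.
Iterate (Newton) starting at ψ = 0.5:
  ψ = 0.500: g = -0.2401, g' = -0.680 → ψ = 0.147
  ψ = 0.147: g = -0.0325, g' = -0.558 → ψ = 0.088
  ψ = 0.088: g = 0.0004, g' = -0.573 → ψ = 0.089
Converged at ψ = 0.089.
Compositions from xᵢ = zᵢ/(1+ψ(Kᵢ−1)), yᵢ = Kᵢxᵢ:
  n-butane: x = 0.144, y = 0.350
  acetaldehyde: x = 0.312, y = 0.452
  acetone: x = 0.161, y = 0.096
  cyclohexane: x = 0.384, y = 0.102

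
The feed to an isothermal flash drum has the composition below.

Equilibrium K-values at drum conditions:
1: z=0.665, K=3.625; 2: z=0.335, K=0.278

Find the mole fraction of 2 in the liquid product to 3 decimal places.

x_2 = 0.784

Rachford–Rice: g(V/F) = Σ zᵢ(Kᵢ−1)/(1+V/F(Kᵢ−1)) = 0.
Check two-phase: ΣzᵢKᵢ = 2.504 > 1 and Σzᵢ/Kᵢ = 1.388 > 1, so g(0) = 1.504 > 0 and g(1) = -0.388 < 0.
Newton–Raphson from V/F = 0.65:
  V/F = 0.650: g = 0.1893, g' = -1.246 → V/F = 0.802
  V/F = 0.802: g = -0.0123, g' = -1.461 → V/F = 0.793
Converged at V/F = 0.793.
Compositions from xᵢ = zᵢ/(1+V/F(Kᵢ−1)), yᵢ = Kᵢxᵢ:
  1: x = 0.216, y = 0.782
  2: x = 0.784, y = 0.218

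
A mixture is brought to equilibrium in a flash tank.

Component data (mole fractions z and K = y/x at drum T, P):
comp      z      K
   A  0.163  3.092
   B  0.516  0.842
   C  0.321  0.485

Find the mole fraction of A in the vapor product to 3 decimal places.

y_A = 0.387

Let ψ = V/F and solve Σ zᵢ(Kᵢ−1)/(1+ψ(Kᵢ−1)) = 0.
Feasibility: ΣzᵢKᵢ = 1.094, Σzᵢ/Kᵢ = 1.327 — both > 1, two phases present.
Newton–Raphson from ψ = 0.55:
  ψ = 0.550: g = -0.1614, g' = -0.335 → ψ = 0.069
  ψ = 0.069: g = 0.0442, g' = -0.650 → ψ = 0.137
  ψ = 0.137: g = 0.0039, g' = -0.543 → ψ = 0.144
Converged at ψ = 0.144.
Compositions from xᵢ = zᵢ/(1+ψ(Kᵢ−1)), yᵢ = Kᵢxᵢ:
  A: x = 0.125, y = 0.387
  B: x = 0.528, y = 0.445
  C: x = 0.347, y = 0.168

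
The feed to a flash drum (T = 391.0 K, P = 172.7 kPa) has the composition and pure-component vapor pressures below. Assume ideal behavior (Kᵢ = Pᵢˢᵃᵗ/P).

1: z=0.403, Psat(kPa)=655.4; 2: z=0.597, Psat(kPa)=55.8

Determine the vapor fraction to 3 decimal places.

Raoult's law: Kᵢ = Pᵢˢᵃᵗ/P = Pᵢˢᵃᵗ/172.7.
  K_1 = 655.4/172.7 = 3.79502, K_2 = 55.8/172.7 = 0.32310
Rachford–Rice: g(ψ) = Σ zᵢ(Kᵢ−1)/(1+ψ(Kᵢ−1)) = 0.
g(0) = ΣzᵢKᵢ − 1 = 0.722 and g(1) = 1 − Σzᵢ/Kᵢ = -0.954, so a root lies in (0, 1).
Binary case is linear: z₁(K₁−1)(1+ψ(K₂−1)) + z₂(K₂−1)(1+ψ(K₁−1)) = 0
⇒ ψ = [z₁(K₁−1)+z₂(K₂−1)] / [−(K₁−1)(K₂−1)] = 0.7223/1.8919 = 0.382

ψ = 0.382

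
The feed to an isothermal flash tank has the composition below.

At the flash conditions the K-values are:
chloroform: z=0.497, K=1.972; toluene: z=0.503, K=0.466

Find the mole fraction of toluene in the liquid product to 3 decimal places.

Rachford–Rice: g(V/F) = Σ zᵢ(Kᵢ−1)/(1+V/F(Kᵢ−1)) = 0.
Feasibility: ΣzᵢKᵢ = 1.214, Σzᵢ/Kᵢ = 1.331 — both > 1, two phases present.
Binary case is linear: z₁(K₁−1)(1+V/F(K₂−1)) + z₂(K₂−1)(1+V/F(K₁−1)) = 0
⇒ V/F = [z₁(K₁−1)+z₂(K₂−1)] / [−(K₁−1)(K₂−1)] = 0.2145/0.5190 = 0.413
Compositions from xᵢ = zᵢ/(1+V/F(Kᵢ−1)), yᵢ = Kᵢxᵢ:
  chloroform: x = 0.355, y = 0.699
  toluene: x = 0.645, y = 0.301

x_toluene = 0.645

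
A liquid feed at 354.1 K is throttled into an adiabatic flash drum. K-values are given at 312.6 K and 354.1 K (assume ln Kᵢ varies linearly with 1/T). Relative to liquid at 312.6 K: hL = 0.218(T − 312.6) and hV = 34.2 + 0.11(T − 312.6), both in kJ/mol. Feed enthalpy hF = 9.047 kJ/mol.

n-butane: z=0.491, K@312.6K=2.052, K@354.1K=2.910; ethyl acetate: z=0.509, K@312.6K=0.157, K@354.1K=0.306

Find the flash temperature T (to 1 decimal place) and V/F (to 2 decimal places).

Adiabatic flash: solve Rachford–Rice at each trial T, then check hF = ψ·hV(T) + (1−ψ)·hL(T).
  T = 312.6 K: K = (2.052, 0.157), RR gives ψ = 0.099, H_out = 3.372 kJ/mol
  T = 354.1 K: K = (2.910, 0.306), RR gives ψ = 0.441, H_out = 22.153 kJ/mol
  T = 333.4 K: K = (2.471, 0.224), RR gives ψ = 0.287, H_out = 13.698 kJ/mol
  T = 323.0 K: K = (2.259, 0.189), RR gives ψ = 0.201, H_out = 8.907 kJ/mol
  T = 328.2 K: K = (2.364, 0.206), RR gives ψ = 0.245, H_out = 11.372 kJ/mol
  T = 325.6 K: K = (2.311, 0.197), RR gives ψ = 0.223, H_out = 10.159 kJ/mol
  T = 324.3 K: K = (2.285, 0.193), RR gives ψ = 0.212, H_out = 9.538 kJ/mol
Linear interpolation between T = 323.0 (H_out = 8.907) and T = 324.3 (H_out = 9.538) on hF = 9.047 gives T ≈ 323.3 K, at which ψ = 0.20.

T = 323.3 K, V/F = 0.20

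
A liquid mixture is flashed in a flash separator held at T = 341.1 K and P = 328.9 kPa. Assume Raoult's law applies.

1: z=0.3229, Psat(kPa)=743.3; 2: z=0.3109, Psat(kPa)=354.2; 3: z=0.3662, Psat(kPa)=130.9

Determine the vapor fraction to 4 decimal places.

ψ = 0.4073

Raoult's law: Kᵢ = Pᵢˢᵃᵗ/P = Pᵢˢᵃᵗ/328.9.
  K_1 = 743.3/328.9 = 2.259957, K_2 = 354.2/328.9 = 1.076923, K_3 = 130.9/328.9 = 0.397993
Let ψ = V/F and solve Σ zᵢ(Kᵢ−1)/(1+ψ(Kᵢ−1)) = 0.
g(0) = ΣzᵢKᵢ − 1 = 0.2103 and g(1) = 1 − Σzᵢ/Kᵢ = -0.3517, so a root lies in (0, 1).
Newton–Raphson from ψ = 0.5:
  ψ = 0.5000: g = -0.04276, g' = -0.4663 → ψ = 0.4083
  ψ = 0.4083: g = -0.00047, g' = -0.4585 → ψ = 0.4073
Converged at ψ = 0.4073.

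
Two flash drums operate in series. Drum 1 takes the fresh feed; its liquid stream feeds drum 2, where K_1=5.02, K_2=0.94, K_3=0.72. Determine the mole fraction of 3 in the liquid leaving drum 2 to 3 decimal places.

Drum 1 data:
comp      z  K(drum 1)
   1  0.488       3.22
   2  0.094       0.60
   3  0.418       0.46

x_3 (drum 2) = 0.806

Drum 1:
Material balance + equilibrium reduce to Σ zᵢ(Kᵢ−1)/(1+ψ₁(Kᵢ−1)) = 0.
Feasibility: ΣzᵢKᵢ = 1.820, Σzᵢ/Kᵢ = 1.217 — both > 1, two phases present.
Newton iteration, ψ₁⁰ = 0.5:
  ψ₁ = 0.500: g = 0.1572, g' = -0.792 → ψ₁ = 0.698
  ψ₁ = 0.698: g = 0.0102, g' = -0.713 → ψ₁ = 0.713
Converged at ψ₁ = 0.713.
Drum-1 compositions:
  1: x = 0.189, y = 0.609
  2: x = 0.131, y = 0.079
  3: x = 0.680, y = 0.313
Drum-2 feed = drum-1 liquid: z₂ = (0.1890, 0.1315, 0.6795).
Drum 2:
Rachford–Rice: g(ψ₂) = Σ zᵢ(Kᵢ−1)/(1+ψ₂(Kᵢ−1)) = 0.
Check two-phase: ΣzᵢKᵢ = 1.562 > 1 and Σzᵢ/Kᵢ = 1.121 > 1, so g(0) = 0.562 > 0 and g(1) = -0.121 < 0.
Newton–Raphson from ψ₂ = 0.5:
  ψ₂ = 0.500: g = 0.0230, g' = -0.410 → ψ₂ = 0.556
  ψ₂ = 0.556: g = 0.0012, g' = -0.367 → ψ₂ = 0.560
Converged at ψ₂ = 0.560.
  1: x = 0.058, y = 0.292
  2: x = 0.136, y = 0.128
  3: x = 0.806, y = 0.580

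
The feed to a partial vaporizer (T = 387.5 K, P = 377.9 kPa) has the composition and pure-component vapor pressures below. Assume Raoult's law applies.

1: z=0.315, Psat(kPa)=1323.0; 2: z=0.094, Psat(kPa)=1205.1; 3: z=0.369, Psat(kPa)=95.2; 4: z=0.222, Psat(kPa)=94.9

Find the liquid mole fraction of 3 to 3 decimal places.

Raoult's law: Kᵢ = Pᵢˢᵃᵗ/P = Pᵢˢᵃᵗ/377.9.
  K_1 = 1323.0/377.9 = 3.50093, K_2 = 1205.1/377.9 = 3.18894, K_3 = 95.2/377.9 = 0.25192, K_4 = 94.9/377.9 = 0.25112
Rachford–Rice: g(V/F) = Σ zᵢ(Kᵢ−1)/(1+V/F(Kᵢ−1)) = 0.
Check two-phase: ΣzᵢKᵢ = 1.551 > 1 and Σzᵢ/Kᵢ = 2.468 > 1, so g(0) = 0.551 > 0 and g(1) = -1.468 < 0.
Newton iteration, V/F⁰ = 0.5:
  V/F = 0.500: g = -0.2585, g' = -1.337 → V/F = 0.307
  V/F = 0.307: g = -0.0051, g' = -1.350 → V/F = 0.303
Converged at V/F = 0.303.
Compositions from xᵢ = zᵢ/(1+V/F(Kᵢ−1)), yᵢ = Kᵢxᵢ:
  1: x = 0.179, y = 0.627
  2: x = 0.057, y = 0.180
  3: x = 0.477, y = 0.120
  4: x = 0.287, y = 0.072

x_3 = 0.477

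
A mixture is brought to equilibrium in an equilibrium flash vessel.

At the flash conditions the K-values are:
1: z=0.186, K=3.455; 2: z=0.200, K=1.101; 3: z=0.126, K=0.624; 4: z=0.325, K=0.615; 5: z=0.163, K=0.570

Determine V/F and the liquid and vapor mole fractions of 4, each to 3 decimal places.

V/F = 0.315, x_4 = 0.370, y_4 = 0.227

Newton iteration, V/F⁰ = 0.5:
  V/F = 0.500: g = -0.0784, g' = -0.378 → V/F = 0.292
  V/F = 0.292: g = 0.0110, g' = -0.505 → V/F = 0.314
  V/F = 0.314: g = 0.0002, g' = -0.485 → V/F = 0.315
Converged at V/F = 0.315.
Compositions from xᵢ = zᵢ/(1+V/F(Kᵢ−1)), yᵢ = Kᵢxᵢ:
  1: x = 0.105, y = 0.363
  2: x = 0.194, y = 0.213
  3: x = 0.143, y = 0.089
  4: x = 0.370, y = 0.227
  5: x = 0.189, y = 0.107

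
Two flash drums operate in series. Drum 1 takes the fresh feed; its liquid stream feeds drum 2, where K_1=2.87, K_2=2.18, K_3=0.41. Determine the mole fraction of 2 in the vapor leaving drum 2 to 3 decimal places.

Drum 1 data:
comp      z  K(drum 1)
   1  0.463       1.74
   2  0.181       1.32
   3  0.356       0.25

y_2 (drum 2) = 0.204

Drum 1:
Rachford–Rice: g(ψ₁) = Σ zᵢ(Kᵢ−1)/(1+ψ₁(Kᵢ−1)) = 0.
Check two-phase: ΣzᵢKᵢ = 1.134 > 1 and Σzᵢ/Kᵢ = 1.827 > 1, so g(0) = 0.134 > 0 and g(1) = -0.827 < 0.
Newton iteration, ψ₁⁰ = 0.5:
  ψ₁ = 0.500: g = -0.1272, g' = -0.661 → ψ₁ = 0.308
  ψ₁ = 0.308: g = -0.0153, g' = -0.522 → ψ₁ = 0.278
Converged at ψ₁ = 0.278.
Drum-1 compositions:
  1: x = 0.384, y = 0.668
  2: x = 0.166, y = 0.219
  3: x = 0.450, y = 0.112
Drum-2 feed = drum-1 liquid: z₂ = (0.3840, 0.1662, 0.4498).
Drum 2:
Let ψ₂ = V/F and solve Σ zᵢ(Kᵢ−1)/(1+ψ₂(Kᵢ−1)) = 0.
Feasibility: ΣzᵢKᵢ = 1.649, Σzᵢ/Kᵢ = 1.307 — both > 1, two phases present.
Newton–Raphson from ψ₂ = 0.64:
  ψ₂ = 0.640: g = 0.0122, g' = -0.758 → ψ₂ = 0.656
Converged at ψ₂ = 0.656.
  1: x = 0.172, y = 0.495
  2: x = 0.094, y = 0.204
  3: x = 0.734, y = 0.301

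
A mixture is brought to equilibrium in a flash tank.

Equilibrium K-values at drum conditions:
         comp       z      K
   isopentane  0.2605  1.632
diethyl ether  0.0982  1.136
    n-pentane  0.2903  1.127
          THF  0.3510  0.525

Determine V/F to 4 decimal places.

Newton–Raphson from V/F = 0.5:
  V/F = 0.5000: g = -0.04638, g' = -0.2020 → V/F = 0.2704
  V/F = 0.2704: g = -0.00217, g' = -0.1862 → V/F = 0.2588
Converged at V/F = 0.2588.

V/F = 0.2588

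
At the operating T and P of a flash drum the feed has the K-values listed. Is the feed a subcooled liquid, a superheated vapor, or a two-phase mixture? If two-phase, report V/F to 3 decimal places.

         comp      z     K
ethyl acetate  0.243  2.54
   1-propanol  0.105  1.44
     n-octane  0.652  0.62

ΣzᵢKᵢ = 1.173; Σzᵢ/Kᵢ = 1.220.
Both exceed 1, so a two-phase solution exists.
Rachford–Rice: g(ψ) = Σ zᵢ(Kᵢ−1)/(1+ψ(Kᵢ−1)) = 0.
Newton–Raphson from ψ = 0.5:
  ψ = 0.500: g = -0.0566, g' = -0.341 → ψ = 0.334
  ψ = 0.334: g = 0.0036, g' = -0.390 → ψ = 0.343
Converged at ψ = 0.343.

two-phase, V/F = 0.343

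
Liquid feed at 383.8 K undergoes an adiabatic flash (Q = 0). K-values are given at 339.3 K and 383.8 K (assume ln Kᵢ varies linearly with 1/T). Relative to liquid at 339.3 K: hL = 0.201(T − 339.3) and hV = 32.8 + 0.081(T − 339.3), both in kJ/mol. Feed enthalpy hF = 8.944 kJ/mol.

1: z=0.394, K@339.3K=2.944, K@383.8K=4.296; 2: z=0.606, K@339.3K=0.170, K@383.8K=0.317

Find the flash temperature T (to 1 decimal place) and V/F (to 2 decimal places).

Adiabatic flash: solve Rachford–Rice at each trial T, then check hF = ψ·hV(T) + (1−ψ)·hL(T).
  T = 339.3 K: K = (2.944, 0.170), RR gives ψ = 0.163, H_out = 5.345 kJ/mol
  T = 383.8 K: K = (4.296, 0.317), RR gives ψ = 0.393, H_out = 19.736 kJ/mol
  T = 361.6 K: K = (3.599, 0.237), RR gives ψ = 0.283, H_out = 13.011 kJ/mol
  T = 350.5 K: K = (3.267, 0.202), RR gives ψ = 0.226, H_out = 9.371 kJ/mol
  T = 344.9 K: K = (3.104, 0.186), RR gives ψ = 0.196, H_out = 7.413 kJ/mol
  T = 347.7 K: K = (3.185, 0.194), RR gives ψ = 0.211, H_out = 8.404 kJ/mol
  T = 349.1 K: K = (3.226, 0.198), RR gives ψ = 0.219, H_out = 8.891 kJ/mol
Linear interpolation between T = 349.1 (H_out = 8.891) and T = 350.5 (H_out = 9.371) on hF = 8.944 gives T ≈ 349.3 K, at which ψ = 0.22.

T = 349.3 K, V/F = 0.22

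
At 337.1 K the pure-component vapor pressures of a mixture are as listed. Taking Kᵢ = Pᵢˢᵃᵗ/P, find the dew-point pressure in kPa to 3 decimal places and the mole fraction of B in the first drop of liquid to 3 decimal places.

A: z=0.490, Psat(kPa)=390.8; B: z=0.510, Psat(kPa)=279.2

At the dew point ψ → 1, so Σzᵢ/Kᵢ = 1 with Kᵢ = Pᵢˢᵃᵗ/P ⇒ 1/P = Σzᵢ/Pᵢˢᵃᵗ.
1/P = 0.490/390.8 + 0.510/279.2 = 0.003080 ⇒ P = 324.624 kPa
xᵢ = zᵢP/Pᵢˢᵃᵗ ⇒ x_B = 0.510·324.624/279.2 = 0.593

Pdew = 324.624 kPa, x_B = 0.593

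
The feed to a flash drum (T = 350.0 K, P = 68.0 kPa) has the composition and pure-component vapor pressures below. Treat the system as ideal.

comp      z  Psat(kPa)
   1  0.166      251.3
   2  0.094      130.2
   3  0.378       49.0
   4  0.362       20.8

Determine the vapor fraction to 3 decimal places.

Raoult's law: Kᵢ = Pᵢˢᵃᵗ/P = Pᵢˢᵃᵗ/68.0.
  K_1 = 251.3/68.0 = 3.69559, K_2 = 130.2/68.0 = 1.91471, K_3 = 49.0/68.0 = 0.72059, K_4 = 20.8/68.0 = 0.30588
Let ψ = V/F and solve Σ zᵢ(Kᵢ−1)/(1+ψ(Kᵢ−1)) = 0.
Check two-phase: ΣzᵢKᵢ = 1.177 > 1 and Σzᵢ/Kᵢ = 1.802 > 1, so g(0) = 0.177 > 0 and g(1) = -0.802 < 0.
Newton iteration, ψ⁰ = 0.56:
  ψ = 0.560: g = -0.3011, g' = -0.734 → ψ = 0.150
  ψ = 0.150: g = 0.0037, g' = -0.922 → ψ = 0.154
Converged at ψ = 0.154.

ψ = 0.154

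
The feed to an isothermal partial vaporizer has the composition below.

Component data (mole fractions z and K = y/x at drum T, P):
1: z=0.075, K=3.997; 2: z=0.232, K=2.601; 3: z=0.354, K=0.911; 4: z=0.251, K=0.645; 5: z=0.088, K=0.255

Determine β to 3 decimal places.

β = 0.610

Newton–Raphson from β = 0.68:
  β = 0.680: g = -0.0320, g' = -0.468 → β = 0.612
  β = 0.612: g = -0.0005, g' = -0.455 → β = 0.610
Converged at β = 0.610.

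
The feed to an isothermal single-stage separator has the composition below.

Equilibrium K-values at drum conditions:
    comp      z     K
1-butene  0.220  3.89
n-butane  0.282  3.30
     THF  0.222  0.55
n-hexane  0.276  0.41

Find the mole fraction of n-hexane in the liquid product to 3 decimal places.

x_n-hexane = 0.492

Iterate (Newton) starting at ψ = 0.5:
  ψ = 0.500: g = 0.2018, g' = -0.898 → ψ = 0.725
  ψ = 0.725: g = 0.0160, g' = -0.794 → ψ = 0.745
Converged at ψ = 0.745.
Compositions from xᵢ = zᵢ/(1+ψ(Kᵢ−1)), yᵢ = Kᵢxᵢ:
  1-butene: x = 0.070, y = 0.271
  n-butane: x = 0.104, y = 0.343
  THF: x = 0.334, y = 0.184
  n-hexane: x = 0.492, y = 0.202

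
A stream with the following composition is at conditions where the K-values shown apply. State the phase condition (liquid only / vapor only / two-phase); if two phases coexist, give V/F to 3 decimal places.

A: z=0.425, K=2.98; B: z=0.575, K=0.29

ΣzᵢKᵢ = 1.433; Σzᵢ/Kᵢ = 2.125.
Both exceed 1, so a two-phase solution exists.
Rachford–Rice: g(ψ) = Σ zᵢ(Kᵢ−1)/(1+ψ(Kᵢ−1)) = 0.
Binary case is linear: z₁(K₁−1)(1+ψ(K₂−1)) + z₂(K₂−1)(1+ψ(K₁−1)) = 0
⇒ ψ = [z₁(K₁−1)+z₂(K₂−1)] / [−(K₁−1)(K₂−1)] = 0.4333/1.4058 = 0.308

two-phase, V/F = 0.308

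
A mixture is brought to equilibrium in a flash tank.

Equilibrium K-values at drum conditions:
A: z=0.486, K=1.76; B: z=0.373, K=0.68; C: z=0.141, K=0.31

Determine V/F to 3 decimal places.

Rachford–Rice: g(V/F) = Σ zᵢ(Kᵢ−1)/(1+V/F(Kᵢ−1)) = 0.
g(0) = ΣzᵢKᵢ − 1 = 0.153 and g(1) = 1 − Σzᵢ/Kᵢ = -0.280, so a root lies in (0, 1).
Iterate (Newton) starting at V/F = 0.31:
  V/F = 0.310: g = 0.0427, g' = -0.340 → V/F = 0.436
  V/F = 0.436: g = -0.0003, g' = -0.347 → V/F = 0.435
Converged at V/F = 0.435.

V/F = 0.435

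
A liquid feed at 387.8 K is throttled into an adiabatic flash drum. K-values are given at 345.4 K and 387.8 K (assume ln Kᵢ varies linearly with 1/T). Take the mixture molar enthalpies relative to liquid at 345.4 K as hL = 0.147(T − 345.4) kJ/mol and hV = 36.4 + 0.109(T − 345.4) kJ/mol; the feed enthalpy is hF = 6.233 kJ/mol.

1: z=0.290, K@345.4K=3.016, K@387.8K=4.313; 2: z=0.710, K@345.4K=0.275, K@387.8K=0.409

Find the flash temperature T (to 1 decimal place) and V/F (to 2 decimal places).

T = 357.8 K, V/F = 0.12

Adiabatic flash: solve Rachford–Rice at each trial T, then check hF = ψ·hV(T) + (1−ψ)·hL(T).
  T = 345.4 K: K = (3.016, 0.275), RR gives ψ = 0.048, H_out = 1.741 kJ/mol
  T = 387.8 K: K = (4.313, 0.409), RR gives ψ = 0.276, H_out = 15.848 kJ/mol
  T = 366.6 K: K = (3.644, 0.339), RR gives ψ = 0.170, H_out = 9.181 kJ/mol
  T = 356.0 K: K = (3.325, 0.306), RR gives ψ = 0.113, H_out = 5.614 kJ/mol
  T = 361.3 K: K = (3.483, 0.323), RR gives ψ = 0.142, H_out = 7.427 kJ/mol
  T = 358.6 K: K = (3.402, 0.314), RR gives ψ = 0.127, H_out = 6.512 kJ/mol
  T = 357.3 K: K = (3.363, 0.310), RR gives ψ = 0.120, H_out = 6.065 kJ/mol
Linear interpolation between T = 357.3 (H_out = 6.065) and T = 358.6 (H_out = 6.512) on hF = 6.233 gives T ≈ 357.8 K, at which ψ = 0.12.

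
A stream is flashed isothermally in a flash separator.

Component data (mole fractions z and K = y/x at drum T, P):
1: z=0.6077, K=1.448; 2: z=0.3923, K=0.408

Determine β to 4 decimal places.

Let β = V/F and solve Σ zᵢ(Kᵢ−1)/(1+β(Kᵢ−1)) = 0.
g(0) = ΣzᵢKᵢ − 1 = 0.0400 and g(1) = 1 − Σzᵢ/Kᵢ = -0.3812, so a root lies in (0, 1).
Newton iteration, β⁰ = 0.31:
  β = 0.3100: g = -0.04539, g' = -0.3003 → β = 0.1588
  β = 0.1588: g = -0.00218, g' = -0.2738 → β = 0.1509
Converged at β = 0.1509.

β = 0.1509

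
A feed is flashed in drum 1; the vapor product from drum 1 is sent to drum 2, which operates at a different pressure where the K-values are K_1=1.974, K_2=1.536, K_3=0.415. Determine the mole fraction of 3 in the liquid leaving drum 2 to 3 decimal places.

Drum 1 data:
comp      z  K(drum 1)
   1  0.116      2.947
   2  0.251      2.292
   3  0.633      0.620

Drum 1:
Material balance + equilibrium reduce to Σ zᵢ(Kᵢ−1)/(1+ψ₁(Kᵢ−1)) = 0.
Feasibility: ΣzᵢKᵢ = 1.310, Σzᵢ/Kᵢ = 1.170 — both > 1, two phases present.
Iterate (Newton) starting at ψ₁ = 0.5:
  ψ₁ = 0.500: g = 0.0145, g' = -0.407 → ψ₁ = 0.536
Converged at ψ₁ = 0.536.
Drum-1 compositions:
  1: x = 0.057, y = 0.167
  2: x = 0.148, y = 0.340
  3: x = 0.795, y = 0.493
Drum-2 feed = drum-1 vapor: z₂ = (0.1673, 0.3399, 0.4929).
Drum 2:
Material balance + equilibrium reduce to Σ zᵢ(Kᵢ−1)/(1+ψ₂(Kᵢ−1)) = 0.
g(0) = ΣzᵢKᵢ − 1 = 0.057 and g(1) = 1 − Σzᵢ/Kᵢ = -0.494, so a root lies in (0, 1).
Newton iteration, ψ₂⁰ = 0.55:
  ψ₂ = 0.550: g = -0.1783, g' = -0.492 → ψ₂ = 0.188
  ψ₂ = 0.188: g = -0.0206, g' = -0.407 → ψ₂ = 0.137
Converged at ψ₂ = 0.137.
  1: x = 0.148, y = 0.291
  2: x = 0.317, y = 0.486
  3: x = 0.536, y = 0.222

x_3 (drum 2) = 0.536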